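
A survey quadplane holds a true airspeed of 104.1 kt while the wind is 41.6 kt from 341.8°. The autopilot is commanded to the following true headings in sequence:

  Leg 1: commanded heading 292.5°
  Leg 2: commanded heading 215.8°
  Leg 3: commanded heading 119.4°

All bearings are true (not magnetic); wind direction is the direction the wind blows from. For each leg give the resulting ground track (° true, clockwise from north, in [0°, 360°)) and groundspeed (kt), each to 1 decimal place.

Leg 1: heading 292.5°; drift -22.3° → track 270.2°, groundspeed 83.2 kt
Leg 2: heading 215.8°; drift -14.7° → track 201.1°, groundspeed 132.9 kt
Leg 3: heading 119.4°; drift +11.8° → track 131.2°, groundspeed 137.7 kt

Leg 1: track=270.2°, groundspeed=83.2 kt
Leg 2: track=201.1°, groundspeed=132.9 kt
Leg 3: track=131.2°, groundspeed=137.7 kt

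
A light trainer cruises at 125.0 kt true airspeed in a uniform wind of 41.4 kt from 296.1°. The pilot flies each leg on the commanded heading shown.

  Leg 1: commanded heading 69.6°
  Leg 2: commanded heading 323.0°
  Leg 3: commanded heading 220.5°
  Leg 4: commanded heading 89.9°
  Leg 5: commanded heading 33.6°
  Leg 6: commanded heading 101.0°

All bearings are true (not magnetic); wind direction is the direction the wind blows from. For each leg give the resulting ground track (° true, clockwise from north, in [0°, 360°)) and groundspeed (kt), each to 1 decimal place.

Leg 1: heading 69.6°; drift +11.1° → track 80.7°, groundspeed 156.4 kt
Leg 2: heading 323.0°; drift +12.0° → track 335.0°, groundspeed 90.0 kt
Leg 3: heading 220.5°; drift -19.3° → track 201.2°, groundspeed 121.5 kt
Leg 4: heading 89.9°; drift +6.4° → track 96.3°, groundspeed 163.2 kt
Leg 5: heading 33.6°; drift +17.5° → track 51.1°, groundspeed 136.7 kt
Leg 6: heading 101.0°; drift +3.7° → track 104.7°, groundspeed 165.3 kt

Leg 1: track=80.7°, groundspeed=156.4 kt
Leg 2: track=335.0°, groundspeed=90.0 kt
Leg 3: track=201.2°, groundspeed=121.5 kt
Leg 4: track=96.3°, groundspeed=163.2 kt
Leg 5: track=51.1°, groundspeed=136.7 kt
Leg 6: track=104.7°, groundspeed=165.3 kt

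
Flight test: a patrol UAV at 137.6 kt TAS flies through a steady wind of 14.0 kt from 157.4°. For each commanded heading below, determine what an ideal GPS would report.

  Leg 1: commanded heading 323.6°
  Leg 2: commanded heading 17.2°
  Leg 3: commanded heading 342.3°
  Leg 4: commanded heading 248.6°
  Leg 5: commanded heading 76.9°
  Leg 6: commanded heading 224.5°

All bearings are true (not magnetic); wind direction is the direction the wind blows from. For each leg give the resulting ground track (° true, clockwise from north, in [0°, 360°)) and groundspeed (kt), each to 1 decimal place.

Leg 1: heading 323.6°; drift +1.3° → track 324.9°, groundspeed 151.2 kt
Leg 2: heading 17.2°; drift -3.5° → track 13.7°, groundspeed 148.6 kt
Leg 3: heading 342.3°; drift -0.5° → track 341.8°, groundspeed 151.6 kt
Leg 4: heading 248.6°; drift +5.8° → track 254.4°, groundspeed 138.6 kt
Leg 5: heading 76.9°; drift -5.8° → track 71.1°, groundspeed 136.0 kt
Leg 6: heading 224.5°; drift +5.6° → track 230.1°, groundspeed 132.8 kt

Leg 1: track=324.9°, groundspeed=151.2 kt
Leg 2: track=13.7°, groundspeed=148.6 kt
Leg 3: track=341.8°, groundspeed=151.6 kt
Leg 4: track=254.4°, groundspeed=138.6 kt
Leg 5: track=71.1°, groundspeed=136.0 kt
Leg 6: track=230.1°, groundspeed=132.8 kt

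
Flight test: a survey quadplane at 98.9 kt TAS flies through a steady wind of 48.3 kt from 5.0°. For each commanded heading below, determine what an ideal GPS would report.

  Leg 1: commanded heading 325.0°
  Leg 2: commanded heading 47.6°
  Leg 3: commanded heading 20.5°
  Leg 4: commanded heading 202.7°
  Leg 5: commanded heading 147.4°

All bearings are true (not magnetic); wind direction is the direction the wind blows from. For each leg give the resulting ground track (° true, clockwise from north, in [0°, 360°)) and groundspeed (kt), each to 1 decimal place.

Leg 1: heading 325.0°; drift -26.6° → track 298.4°, groundspeed 69.2 kt
Leg 2: heading 47.6°; drift +27.3° → track 74.9°, groundspeed 71.3 kt
Leg 3: heading 20.5°; drift +13.8° → track 34.3°, groundspeed 53.9 kt
Leg 4: heading 202.7°; drift -5.8° → track 196.9°, groundspeed 145.7 kt
Leg 5: heading 147.4°; drift +12.1° → track 159.5°, groundspeed 140.3 kt

Leg 1: track=298.4°, groundspeed=69.2 kt
Leg 2: track=74.9°, groundspeed=71.3 kt
Leg 3: track=34.3°, groundspeed=53.9 kt
Leg 4: track=196.9°, groundspeed=145.7 kt
Leg 5: track=159.5°, groundspeed=140.3 kt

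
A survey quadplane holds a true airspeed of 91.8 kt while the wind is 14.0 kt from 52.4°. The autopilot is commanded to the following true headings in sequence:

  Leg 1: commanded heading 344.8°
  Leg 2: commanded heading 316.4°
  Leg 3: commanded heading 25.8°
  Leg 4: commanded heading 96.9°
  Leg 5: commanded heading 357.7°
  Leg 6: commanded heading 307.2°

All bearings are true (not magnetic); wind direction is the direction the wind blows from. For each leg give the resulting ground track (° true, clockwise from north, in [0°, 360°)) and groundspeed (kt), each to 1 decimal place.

Leg 1: track=336.3°, groundspeed=87.4 kt
Leg 2: track=307.9°, groundspeed=94.3 kt
Leg 3: track=21.3°, groundspeed=79.5 kt
Leg 4: track=103.7°, groundspeed=82.4 kt
Leg 5: track=349.9°, groundspeed=84.5 kt
Leg 6: track=299.1°, groundspeed=96.4 kt

Leg 1: heading 344.8°; drift -8.5° → track 336.3°, groundspeed 87.4 kt
Leg 2: heading 316.4°; drift -8.5° → track 307.9°, groundspeed 94.3 kt
Leg 3: heading 25.8°; drift -4.5° → track 21.3°, groundspeed 79.5 kt
Leg 4: heading 96.9°; drift +6.8° → track 103.7°, groundspeed 82.4 kt
Leg 5: heading 357.7°; drift -7.8° → track 349.9°, groundspeed 84.5 kt
Leg 6: heading 307.2°; drift -8.1° → track 299.1°, groundspeed 96.4 kt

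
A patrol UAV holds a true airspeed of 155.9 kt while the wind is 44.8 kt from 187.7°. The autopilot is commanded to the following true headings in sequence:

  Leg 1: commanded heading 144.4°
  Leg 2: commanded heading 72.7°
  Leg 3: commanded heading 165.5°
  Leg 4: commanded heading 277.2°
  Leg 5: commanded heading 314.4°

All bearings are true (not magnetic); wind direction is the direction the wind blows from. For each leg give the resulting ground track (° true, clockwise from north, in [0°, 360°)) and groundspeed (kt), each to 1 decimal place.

Leg 1: track=130.4°, groundspeed=127.1 kt
Leg 2: track=59.6°, groundspeed=179.5 kt
Leg 3: track=157.1°, groundspeed=115.7 kt
Leg 4: track=293.3°, groundspeed=161.8 kt
Leg 5: track=325.5°, groundspeed=186.2 kt

Leg 1: heading 144.4°; drift -14.0° → track 130.4°, groundspeed 127.1 kt
Leg 2: heading 72.7°; drift -13.1° → track 59.6°, groundspeed 179.5 kt
Leg 3: heading 165.5°; drift -8.4° → track 157.1°, groundspeed 115.7 kt
Leg 4: heading 277.2°; drift +16.1° → track 293.3°, groundspeed 161.8 kt
Leg 5: heading 314.4°; drift +11.1° → track 325.5°, groundspeed 186.2 kt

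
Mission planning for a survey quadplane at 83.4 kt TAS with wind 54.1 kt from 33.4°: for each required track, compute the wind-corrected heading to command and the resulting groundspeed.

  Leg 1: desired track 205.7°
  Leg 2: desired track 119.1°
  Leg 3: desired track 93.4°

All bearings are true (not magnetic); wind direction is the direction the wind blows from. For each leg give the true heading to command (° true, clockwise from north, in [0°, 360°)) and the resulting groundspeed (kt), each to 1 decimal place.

Leg 1: heading=200.7°, groundspeed=136.7 kt
Leg 2: heading=78.8°, groundspeed=59.5 kt
Leg 3: heading=59.2°, groundspeed=41.9 kt

Leg 1: desired track 205.7°; wind correction -5.0° → command heading 200.7°, groundspeed 136.7 kt
Leg 2: desired track 119.1°; wind correction -40.3° → command heading 78.8°, groundspeed 59.5 kt
Leg 3: desired track 93.4°; wind correction -34.2° → command heading 59.2°, groundspeed 41.9 kt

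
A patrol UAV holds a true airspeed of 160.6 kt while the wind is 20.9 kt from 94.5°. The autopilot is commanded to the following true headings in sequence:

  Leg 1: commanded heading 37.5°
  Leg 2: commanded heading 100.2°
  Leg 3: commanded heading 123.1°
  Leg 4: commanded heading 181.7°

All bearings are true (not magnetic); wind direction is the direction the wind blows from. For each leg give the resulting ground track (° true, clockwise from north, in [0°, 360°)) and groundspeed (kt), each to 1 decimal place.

Leg 1: heading 37.5°; drift -6.7° → track 30.8°, groundspeed 150.2 kt
Leg 2: heading 100.2°; drift +0.9° → track 101.1°, groundspeed 139.8 kt
Leg 3: heading 123.1°; drift +4.0° → track 127.1°, groundspeed 142.6 kt
Leg 4: heading 181.7°; drift +7.5° → track 189.2°, groundspeed 160.9 kt

Leg 1: track=30.8°, groundspeed=150.2 kt
Leg 2: track=101.1°, groundspeed=139.8 kt
Leg 3: track=127.1°, groundspeed=142.6 kt
Leg 4: track=189.2°, groundspeed=160.9 kt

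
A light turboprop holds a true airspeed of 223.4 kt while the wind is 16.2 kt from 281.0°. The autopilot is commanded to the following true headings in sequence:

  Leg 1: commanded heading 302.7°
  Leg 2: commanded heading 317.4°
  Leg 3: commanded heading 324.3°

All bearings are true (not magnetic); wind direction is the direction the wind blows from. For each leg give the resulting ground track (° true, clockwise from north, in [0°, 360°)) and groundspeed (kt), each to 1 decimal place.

Leg 1: heading 302.7°; drift +1.6° → track 304.3°, groundspeed 208.4 kt
Leg 2: heading 317.4°; drift +2.6° → track 320.0°, groundspeed 210.6 kt
Leg 3: heading 324.3°; drift +3.0° → track 327.3°, groundspeed 211.9 kt

Leg 1: track=304.3°, groundspeed=208.4 kt
Leg 2: track=320.0°, groundspeed=210.6 kt
Leg 3: track=327.3°, groundspeed=211.9 kt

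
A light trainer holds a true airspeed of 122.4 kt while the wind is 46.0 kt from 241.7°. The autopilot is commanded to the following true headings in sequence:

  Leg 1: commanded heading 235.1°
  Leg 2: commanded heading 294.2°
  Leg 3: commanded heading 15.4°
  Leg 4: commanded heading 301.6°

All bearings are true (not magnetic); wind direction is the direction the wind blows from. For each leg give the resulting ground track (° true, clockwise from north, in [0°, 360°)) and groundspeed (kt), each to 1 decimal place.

Leg 1: track=231.2°, groundspeed=76.9 kt
Leg 2: track=315.3°, groundspeed=101.2 kt
Leg 3: track=27.6°, groundspeed=157.7 kt
Leg 4: track=323.4°, groundspeed=107.0 kt

Leg 1: heading 235.1°; drift -3.9° → track 231.2°, groundspeed 76.9 kt
Leg 2: heading 294.2°; drift +21.1° → track 315.3°, groundspeed 101.2 kt
Leg 3: heading 15.4°; drift +12.2° → track 27.6°, groundspeed 157.7 kt
Leg 4: heading 301.6°; drift +21.8° → track 323.4°, groundspeed 107.0 kt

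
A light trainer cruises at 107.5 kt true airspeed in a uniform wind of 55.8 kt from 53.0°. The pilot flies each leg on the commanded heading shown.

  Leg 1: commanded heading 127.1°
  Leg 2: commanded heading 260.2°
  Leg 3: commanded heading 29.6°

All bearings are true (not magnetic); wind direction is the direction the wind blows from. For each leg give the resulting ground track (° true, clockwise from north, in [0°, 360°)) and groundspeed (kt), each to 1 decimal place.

Leg 1: track=157.3°, groundspeed=106.7 kt
Leg 2: track=251.0°, groundspeed=159.2 kt
Leg 3: track=8.1°, groundspeed=60.5 kt

Leg 1: heading 127.1°; drift +30.2° → track 157.3°, groundspeed 106.7 kt
Leg 2: heading 260.2°; drift -9.2° → track 251.0°, groundspeed 159.2 kt
Leg 3: heading 29.6°; drift -21.5° → track 8.1°, groundspeed 60.5 kt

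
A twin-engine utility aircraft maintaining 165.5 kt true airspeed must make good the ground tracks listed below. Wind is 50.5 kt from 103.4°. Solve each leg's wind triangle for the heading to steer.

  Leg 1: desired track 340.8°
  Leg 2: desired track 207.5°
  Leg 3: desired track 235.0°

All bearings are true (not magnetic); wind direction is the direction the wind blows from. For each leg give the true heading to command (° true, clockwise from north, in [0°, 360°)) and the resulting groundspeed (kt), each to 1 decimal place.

Leg 1: heading=355.7°, groundspeed=187.1 kt
Leg 2: heading=190.3°, groundspeed=170.4 kt
Leg 3: heading=221.8°, groundspeed=194.7 kt

Leg 1: desired track 340.8°; wind correction +14.9° → command heading 355.7°, groundspeed 187.1 kt
Leg 2: desired track 207.5°; wind correction -17.2° → command heading 190.3°, groundspeed 170.4 kt
Leg 3: desired track 235.0°; wind correction -13.2° → command heading 221.8°, groundspeed 194.7 kt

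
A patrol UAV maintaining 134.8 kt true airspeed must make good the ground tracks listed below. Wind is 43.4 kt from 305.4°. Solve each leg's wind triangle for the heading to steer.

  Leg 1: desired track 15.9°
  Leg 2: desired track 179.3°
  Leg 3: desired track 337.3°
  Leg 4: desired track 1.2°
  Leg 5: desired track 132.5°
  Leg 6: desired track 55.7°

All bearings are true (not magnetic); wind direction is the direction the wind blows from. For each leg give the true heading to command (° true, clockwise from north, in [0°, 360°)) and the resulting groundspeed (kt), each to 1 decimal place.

Leg 1: heading=358.2°, groundspeed=114.0 kt
Leg 2: heading=194.4°, groundspeed=155.7 kt
Leg 3: heading=327.5°, groundspeed=96.0 kt
Leg 4: heading=345.8°, groundspeed=105.5 kt
Leg 5: heading=134.8°, groundspeed=177.8 kt
Leg 6: heading=38.1°, groundspeed=143.6 kt

Leg 1: desired track 15.9°; wind correction -17.7° → command heading 358.2°, groundspeed 114.0 kt
Leg 2: desired track 179.3°; wind correction +15.1° → command heading 194.4°, groundspeed 155.7 kt
Leg 3: desired track 337.3°; wind correction -9.8° → command heading 327.5°, groundspeed 96.0 kt
Leg 4: desired track 1.2°; wind correction -15.4° → command heading 345.8°, groundspeed 105.5 kt
Leg 5: desired track 132.5°; wind correction +2.3° → command heading 134.8°, groundspeed 177.8 kt
Leg 6: desired track 55.7°; wind correction -17.6° → command heading 38.1°, groundspeed 143.6 kt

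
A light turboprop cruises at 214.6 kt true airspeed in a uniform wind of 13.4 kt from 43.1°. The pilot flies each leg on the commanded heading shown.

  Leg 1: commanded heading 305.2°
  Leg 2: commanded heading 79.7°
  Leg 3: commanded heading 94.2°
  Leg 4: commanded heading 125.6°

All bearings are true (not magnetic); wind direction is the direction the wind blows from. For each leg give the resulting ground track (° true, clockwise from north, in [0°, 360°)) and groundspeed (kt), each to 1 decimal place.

Leg 1: heading 305.2°; drift -3.5° → track 301.7°, groundspeed 216.8 kt
Leg 2: heading 79.7°; drift +2.2° → track 81.9°, groundspeed 204.0 kt
Leg 3: heading 94.2°; drift +2.9° → track 97.1°, groundspeed 206.4 kt
Leg 4: heading 125.6°; drift +3.6° → track 129.2°, groundspeed 213.3 kt

Leg 1: track=301.7°, groundspeed=216.8 kt
Leg 2: track=81.9°, groundspeed=204.0 kt
Leg 3: track=97.1°, groundspeed=206.4 kt
Leg 4: track=129.2°, groundspeed=213.3 kt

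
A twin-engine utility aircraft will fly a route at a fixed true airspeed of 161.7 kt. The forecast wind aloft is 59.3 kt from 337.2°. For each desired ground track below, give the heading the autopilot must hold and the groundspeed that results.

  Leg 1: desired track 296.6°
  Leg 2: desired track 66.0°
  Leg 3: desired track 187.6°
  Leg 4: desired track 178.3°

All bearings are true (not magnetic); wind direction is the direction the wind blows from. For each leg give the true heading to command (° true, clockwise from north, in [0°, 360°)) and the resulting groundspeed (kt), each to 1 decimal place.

Leg 1: heading=310.4°, groundspeed=112.0 kt
Leg 2: heading=44.5°, groundspeed=149.2 kt
Leg 3: heading=198.3°, groundspeed=210.0 kt
Leg 4: heading=185.9°, groundspeed=215.6 kt

Leg 1: desired track 296.6°; wind correction +13.8° → command heading 310.4°, groundspeed 112.0 kt
Leg 2: desired track 66.0°; wind correction -21.5° → command heading 44.5°, groundspeed 149.2 kt
Leg 3: desired track 187.6°; wind correction +10.7° → command heading 198.3°, groundspeed 210.0 kt
Leg 4: desired track 178.3°; wind correction +7.6° → command heading 185.9°, groundspeed 215.6 kt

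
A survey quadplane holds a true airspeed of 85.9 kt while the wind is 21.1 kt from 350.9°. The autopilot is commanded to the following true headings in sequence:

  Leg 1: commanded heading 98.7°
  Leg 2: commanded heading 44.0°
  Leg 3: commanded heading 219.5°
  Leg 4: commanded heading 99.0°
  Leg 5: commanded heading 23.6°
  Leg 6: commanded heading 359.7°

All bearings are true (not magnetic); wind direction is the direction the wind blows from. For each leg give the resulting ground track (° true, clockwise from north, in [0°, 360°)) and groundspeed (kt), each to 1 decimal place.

Leg 1: track=111.0°, groundspeed=94.5 kt
Leg 2: track=57.0°, groundspeed=75.1 kt
Leg 3: track=210.5°, groundspeed=101.1 kt
Leg 4: track=111.2°, groundspeed=94.6 kt
Leg 5: track=33.1°, groundspeed=69.1 kt
Leg 6: track=2.5°, groundspeed=65.1 kt

Leg 1: heading 98.7°; drift +12.3° → track 111.0°, groundspeed 94.5 kt
Leg 2: heading 44.0°; drift +13.0° → track 57.0°, groundspeed 75.1 kt
Leg 3: heading 219.5°; drift -9.0° → track 210.5°, groundspeed 101.1 kt
Leg 4: heading 99.0°; drift +12.2° → track 111.2°, groundspeed 94.6 kt
Leg 5: heading 23.6°; drift +9.5° → track 33.1°, groundspeed 69.1 kt
Leg 6: heading 359.7°; drift +2.8° → track 2.5°, groundspeed 65.1 kt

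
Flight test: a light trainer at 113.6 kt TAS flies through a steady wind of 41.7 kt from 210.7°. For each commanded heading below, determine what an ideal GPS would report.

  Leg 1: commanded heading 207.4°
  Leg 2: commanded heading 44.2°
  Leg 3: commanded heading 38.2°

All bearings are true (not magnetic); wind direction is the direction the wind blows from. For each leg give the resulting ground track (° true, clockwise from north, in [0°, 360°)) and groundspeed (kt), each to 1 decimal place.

Leg 1: track=205.5°, groundspeed=72.0 kt
Leg 2: track=40.6°, groundspeed=154.5 kt
Leg 3: track=36.2°, groundspeed=155.0 kt

Leg 1: heading 207.4°; drift -1.9° → track 205.5°, groundspeed 72.0 kt
Leg 2: heading 44.2°; drift -3.6° → track 40.6°, groundspeed 154.5 kt
Leg 3: heading 38.2°; drift -2.0° → track 36.2°, groundspeed 155.0 kt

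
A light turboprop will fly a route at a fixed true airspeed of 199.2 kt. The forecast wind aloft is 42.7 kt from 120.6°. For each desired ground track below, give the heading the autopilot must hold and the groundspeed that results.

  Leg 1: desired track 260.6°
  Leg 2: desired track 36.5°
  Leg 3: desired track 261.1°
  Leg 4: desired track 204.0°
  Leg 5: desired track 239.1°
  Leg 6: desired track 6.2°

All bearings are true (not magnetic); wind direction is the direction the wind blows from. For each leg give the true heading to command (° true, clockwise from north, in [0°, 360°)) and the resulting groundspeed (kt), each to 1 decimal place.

Leg 1: heading=252.7°, groundspeed=230.0 kt
Leg 2: heading=48.8°, groundspeed=190.2 kt
Leg 3: heading=253.3°, groundspeed=230.3 kt
Leg 4: heading=191.7°, groundspeed=189.7 kt
Leg 5: heading=228.2°, groundspeed=216.0 kt
Leg 6: heading=17.5°, groundspeed=213.0 kt

Leg 1: desired track 260.6°; wind correction -7.9° → command heading 252.7°, groundspeed 230.0 kt
Leg 2: desired track 36.5°; wind correction +12.3° → command heading 48.8°, groundspeed 190.2 kt
Leg 3: desired track 261.1°; wind correction -7.8° → command heading 253.3°, groundspeed 230.3 kt
Leg 4: desired track 204.0°; wind correction -12.3° → command heading 191.7°, groundspeed 189.7 kt
Leg 5: desired track 239.1°; wind correction -10.9° → command heading 228.2°, groundspeed 216.0 kt
Leg 6: desired track 6.2°; wind correction +11.3° → command heading 17.5°, groundspeed 213.0 kt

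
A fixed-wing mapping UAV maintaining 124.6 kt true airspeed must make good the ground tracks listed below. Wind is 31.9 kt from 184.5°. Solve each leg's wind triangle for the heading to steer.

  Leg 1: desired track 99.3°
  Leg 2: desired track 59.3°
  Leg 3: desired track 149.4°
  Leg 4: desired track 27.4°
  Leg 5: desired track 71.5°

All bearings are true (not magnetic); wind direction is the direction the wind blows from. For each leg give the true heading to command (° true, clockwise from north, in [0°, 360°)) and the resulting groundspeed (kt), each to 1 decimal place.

Leg 1: desired track 99.3°; wind correction +14.8° → command heading 114.1°, groundspeed 117.8 kt
Leg 2: desired track 59.3°; wind correction +12.1° → command heading 71.4°, groundspeed 140.2 kt
Leg 3: desired track 149.4°; wind correction +8.5° → command heading 157.9°, groundspeed 97.1 kt
Leg 4: desired track 27.4°; wind correction +5.7° → command heading 33.1°, groundspeed 153.4 kt
Leg 5: desired track 71.5°; wind correction +13.6° → command heading 85.1°, groundspeed 133.6 kt

Leg 1: heading=114.1°, groundspeed=117.8 kt
Leg 2: heading=71.4°, groundspeed=140.2 kt
Leg 3: heading=157.9°, groundspeed=97.1 kt
Leg 4: heading=33.1°, groundspeed=153.4 kt
Leg 5: heading=85.1°, groundspeed=133.6 kt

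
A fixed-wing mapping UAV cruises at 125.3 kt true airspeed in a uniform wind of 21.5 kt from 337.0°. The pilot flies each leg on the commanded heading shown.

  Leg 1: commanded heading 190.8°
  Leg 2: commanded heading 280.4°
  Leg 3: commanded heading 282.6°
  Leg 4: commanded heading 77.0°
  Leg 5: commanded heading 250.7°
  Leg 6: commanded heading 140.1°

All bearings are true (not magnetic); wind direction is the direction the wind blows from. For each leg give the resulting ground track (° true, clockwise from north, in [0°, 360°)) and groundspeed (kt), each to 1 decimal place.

Leg 1: track=186.0°, groundspeed=143.7 kt
Leg 2: track=271.4°, groundspeed=114.9 kt
Leg 3: track=273.8°, groundspeed=114.1 kt
Leg 4: track=86.3°, groundspeed=130.8 kt
Leg 5: track=240.9°, groundspeed=125.8 kt
Leg 6: track=142.6°, groundspeed=146.0 kt

Leg 1: heading 190.8°; drift -4.8° → track 186.0°, groundspeed 143.7 kt
Leg 2: heading 280.4°; drift -9.0° → track 271.4°, groundspeed 114.9 kt
Leg 3: heading 282.6°; drift -8.8° → track 273.8°, groundspeed 114.1 kt
Leg 4: heading 77.0°; drift +9.3° → track 86.3°, groundspeed 130.8 kt
Leg 5: heading 250.7°; drift -9.8° → track 240.9°, groundspeed 125.8 kt
Leg 6: heading 140.1°; drift +2.5° → track 142.6°, groundspeed 146.0 kt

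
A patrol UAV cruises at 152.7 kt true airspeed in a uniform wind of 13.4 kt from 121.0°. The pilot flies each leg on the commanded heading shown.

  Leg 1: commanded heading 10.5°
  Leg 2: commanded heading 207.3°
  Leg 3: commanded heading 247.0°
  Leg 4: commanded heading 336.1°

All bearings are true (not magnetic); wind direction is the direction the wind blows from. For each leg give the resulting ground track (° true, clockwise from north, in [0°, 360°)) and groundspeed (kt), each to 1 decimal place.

Leg 1: heading 10.5°; drift -4.6° → track 5.9°, groundspeed 157.9 kt
Leg 2: heading 207.3°; drift +5.0° → track 212.3°, groundspeed 152.4 kt
Leg 3: heading 247.0°; drift +3.9° → track 250.9°, groundspeed 160.9 kt
Leg 4: heading 336.1°; drift -2.7° → track 333.4°, groundspeed 163.8 kt

Leg 1: track=5.9°, groundspeed=157.9 kt
Leg 2: track=212.3°, groundspeed=152.4 kt
Leg 3: track=250.9°, groundspeed=160.9 kt
Leg 4: track=333.4°, groundspeed=163.8 kt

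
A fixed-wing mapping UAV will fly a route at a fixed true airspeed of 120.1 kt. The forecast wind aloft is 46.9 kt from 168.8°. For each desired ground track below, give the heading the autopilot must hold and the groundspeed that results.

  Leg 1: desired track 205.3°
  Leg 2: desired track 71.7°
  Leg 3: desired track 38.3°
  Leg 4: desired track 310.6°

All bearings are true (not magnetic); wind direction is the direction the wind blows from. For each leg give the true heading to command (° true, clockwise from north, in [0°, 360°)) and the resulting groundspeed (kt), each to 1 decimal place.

Leg 1: heading=191.9°, groundspeed=79.1 kt
Leg 2: heading=94.5°, groundspeed=116.5 kt
Leg 3: heading=55.6°, groundspeed=145.1 kt
Leg 4: heading=296.6°, groundspeed=153.4 kt

Leg 1: desired track 205.3°; wind correction -13.4° → command heading 191.9°, groundspeed 79.1 kt
Leg 2: desired track 71.7°; wind correction +22.8° → command heading 94.5°, groundspeed 116.5 kt
Leg 3: desired track 38.3°; wind correction +17.3° → command heading 55.6°, groundspeed 145.1 kt
Leg 4: desired track 310.6°; wind correction -14.0° → command heading 296.6°, groundspeed 153.4 kt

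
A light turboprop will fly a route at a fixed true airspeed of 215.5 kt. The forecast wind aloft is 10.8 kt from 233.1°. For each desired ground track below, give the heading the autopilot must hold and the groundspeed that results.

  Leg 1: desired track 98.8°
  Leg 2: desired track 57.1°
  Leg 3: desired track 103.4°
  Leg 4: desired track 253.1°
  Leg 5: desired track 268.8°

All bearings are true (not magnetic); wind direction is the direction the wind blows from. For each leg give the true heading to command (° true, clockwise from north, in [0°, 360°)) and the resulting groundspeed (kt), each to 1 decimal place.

Leg 1: heading=100.9°, groundspeed=222.9 kt
Leg 2: heading=57.3°, groundspeed=226.3 kt
Leg 3: heading=105.6°, groundspeed=222.2 kt
Leg 4: heading=252.1°, groundspeed=205.3 kt
Leg 5: heading=267.1°, groundspeed=206.6 kt

Leg 1: desired track 98.8°; wind correction +2.1° → command heading 100.9°, groundspeed 222.9 kt
Leg 2: desired track 57.1°; wind correction +0.2° → command heading 57.3°, groundspeed 226.3 kt
Leg 3: desired track 103.4°; wind correction +2.2° → command heading 105.6°, groundspeed 222.2 kt
Leg 4: desired track 253.1°; wind correction -1.0° → command heading 252.1°, groundspeed 205.3 kt
Leg 5: desired track 268.8°; wind correction -1.7° → command heading 267.1°, groundspeed 206.6 kt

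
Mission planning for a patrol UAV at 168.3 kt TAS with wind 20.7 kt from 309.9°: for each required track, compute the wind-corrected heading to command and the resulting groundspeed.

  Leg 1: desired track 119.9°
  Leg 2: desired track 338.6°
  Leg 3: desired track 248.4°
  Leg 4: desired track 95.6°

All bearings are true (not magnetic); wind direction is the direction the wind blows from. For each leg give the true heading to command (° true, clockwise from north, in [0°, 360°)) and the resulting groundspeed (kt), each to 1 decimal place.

Leg 1: desired track 119.9°; wind correction -1.2° → command heading 118.7°, groundspeed 188.6 kt
Leg 2: desired track 338.6°; wind correction -3.4° → command heading 335.2°, groundspeed 149.8 kt
Leg 3: desired track 248.4°; wind correction +6.2° → command heading 254.6°, groundspeed 157.4 kt
Leg 4: desired track 95.6°; wind correction -4.0° → command heading 91.6°, groundspeed 185.0 kt

Leg 1: heading=118.7°, groundspeed=188.6 kt
Leg 2: heading=335.2°, groundspeed=149.8 kt
Leg 3: heading=254.6°, groundspeed=157.4 kt
Leg 4: heading=91.6°, groundspeed=185.0 kt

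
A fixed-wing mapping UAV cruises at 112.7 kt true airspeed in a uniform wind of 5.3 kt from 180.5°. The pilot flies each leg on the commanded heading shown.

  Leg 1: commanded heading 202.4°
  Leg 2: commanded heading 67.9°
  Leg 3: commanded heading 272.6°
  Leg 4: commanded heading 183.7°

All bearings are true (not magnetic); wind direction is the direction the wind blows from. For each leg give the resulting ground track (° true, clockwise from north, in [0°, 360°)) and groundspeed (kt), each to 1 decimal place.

Leg 1: track=203.5°, groundspeed=107.8 kt
Leg 2: track=65.5°, groundspeed=114.8 kt
Leg 3: track=275.3°, groundspeed=113.0 kt
Leg 4: track=183.9°, groundspeed=107.4 kt

Leg 1: heading 202.4°; drift +1.1° → track 203.5°, groundspeed 107.8 kt
Leg 2: heading 67.9°; drift -2.4° → track 65.5°, groundspeed 114.8 kt
Leg 3: heading 272.6°; drift +2.7° → track 275.3°, groundspeed 113.0 kt
Leg 4: heading 183.7°; drift +0.2° → track 183.9°, groundspeed 107.4 kt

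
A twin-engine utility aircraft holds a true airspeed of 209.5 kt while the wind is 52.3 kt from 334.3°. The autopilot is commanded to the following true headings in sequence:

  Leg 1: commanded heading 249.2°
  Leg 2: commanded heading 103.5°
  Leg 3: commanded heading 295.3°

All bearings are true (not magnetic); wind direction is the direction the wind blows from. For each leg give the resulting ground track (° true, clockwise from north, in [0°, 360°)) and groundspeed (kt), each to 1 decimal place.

Leg 1: track=234.9°, groundspeed=211.6 kt
Leg 2: track=113.0°, groundspeed=245.9 kt
Leg 3: track=284.3°, groundspeed=172.0 kt

Leg 1: heading 249.2°; drift -14.3° → track 234.9°, groundspeed 211.6 kt
Leg 2: heading 103.5°; drift +9.5° → track 113.0°, groundspeed 245.9 kt
Leg 3: heading 295.3°; drift -11.0° → track 284.3°, groundspeed 172.0 kt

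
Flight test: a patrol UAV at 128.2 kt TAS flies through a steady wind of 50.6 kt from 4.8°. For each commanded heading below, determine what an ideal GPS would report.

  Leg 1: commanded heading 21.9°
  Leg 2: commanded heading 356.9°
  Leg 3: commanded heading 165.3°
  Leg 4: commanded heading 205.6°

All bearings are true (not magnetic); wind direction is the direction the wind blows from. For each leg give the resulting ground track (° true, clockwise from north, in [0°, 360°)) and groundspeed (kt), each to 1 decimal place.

Leg 1: track=32.5°, groundspeed=81.2 kt
Leg 2: track=351.8°, groundspeed=78.4 kt
Leg 3: track=170.8°, groundspeed=176.7 kt
Leg 4: track=199.8°, groundspeed=176.4 kt

Leg 1: heading 21.9°; drift +10.6° → track 32.5°, groundspeed 81.2 kt
Leg 2: heading 356.9°; drift -5.1° → track 351.8°, groundspeed 78.4 kt
Leg 3: heading 165.3°; drift +5.5° → track 170.8°, groundspeed 176.7 kt
Leg 4: heading 205.6°; drift -5.8° → track 199.8°, groundspeed 176.4 kt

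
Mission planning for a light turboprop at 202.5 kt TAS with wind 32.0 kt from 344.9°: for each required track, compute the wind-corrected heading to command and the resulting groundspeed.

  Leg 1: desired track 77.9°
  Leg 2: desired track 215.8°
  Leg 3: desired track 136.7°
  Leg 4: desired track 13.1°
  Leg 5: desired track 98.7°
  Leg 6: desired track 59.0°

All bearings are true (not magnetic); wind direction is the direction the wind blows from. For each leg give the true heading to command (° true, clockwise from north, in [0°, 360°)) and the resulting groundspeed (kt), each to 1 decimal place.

Leg 1: heading=68.8°, groundspeed=201.6 kt
Leg 2: heading=222.8°, groundspeed=221.2 kt
Leg 3: heading=132.4°, groundspeed=230.1 kt
Leg 4: heading=8.8°, groundspeed=173.7 kt
Leg 5: heading=90.4°, groundspeed=213.3 kt
Leg 6: heading=50.3°, groundspeed=191.4 kt

Leg 1: desired track 77.9°; wind correction -9.1° → command heading 68.8°, groundspeed 201.6 kt
Leg 2: desired track 215.8°; wind correction +7.0° → command heading 222.8°, groundspeed 221.2 kt
Leg 3: desired track 136.7°; wind correction -4.3° → command heading 132.4°, groundspeed 230.1 kt
Leg 4: desired track 13.1°; wind correction -4.3° → command heading 8.8°, groundspeed 173.7 kt
Leg 5: desired track 98.7°; wind correction -8.3° → command heading 90.4°, groundspeed 213.3 kt
Leg 6: desired track 59.0°; wind correction -8.7° → command heading 50.3°, groundspeed 191.4 kt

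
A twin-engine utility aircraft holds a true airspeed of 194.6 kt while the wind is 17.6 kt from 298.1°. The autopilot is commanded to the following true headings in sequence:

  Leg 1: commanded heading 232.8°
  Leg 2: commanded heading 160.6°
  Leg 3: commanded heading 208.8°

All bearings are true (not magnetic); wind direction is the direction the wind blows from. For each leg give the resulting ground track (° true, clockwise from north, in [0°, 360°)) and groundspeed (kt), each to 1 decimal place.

Leg 1: heading 232.8°; drift -4.9° → track 227.9°, groundspeed 187.9 kt
Leg 2: heading 160.6°; drift -3.3° → track 157.3°, groundspeed 207.9 kt
Leg 3: heading 208.8°; drift -5.2° → track 203.6°, groundspeed 195.2 kt

Leg 1: track=227.9°, groundspeed=187.9 kt
Leg 2: track=157.3°, groundspeed=207.9 kt
Leg 3: track=203.6°, groundspeed=195.2 kt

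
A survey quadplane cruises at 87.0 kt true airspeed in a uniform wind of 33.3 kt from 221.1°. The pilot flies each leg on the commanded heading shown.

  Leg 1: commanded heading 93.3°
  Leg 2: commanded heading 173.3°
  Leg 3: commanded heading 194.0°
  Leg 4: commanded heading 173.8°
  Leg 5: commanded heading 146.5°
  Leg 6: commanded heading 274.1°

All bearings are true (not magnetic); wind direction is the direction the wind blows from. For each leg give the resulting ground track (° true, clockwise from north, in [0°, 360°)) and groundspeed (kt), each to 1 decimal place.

Leg 1: track=79.5°, groundspeed=110.6 kt
Leg 2: track=152.4°, groundspeed=69.2 kt
Leg 3: track=179.2°, groundspeed=59.3 kt
Leg 4: track=153.0°, groundspeed=68.9 kt
Leg 5: track=124.2°, groundspeed=84.5 kt
Leg 6: track=295.8°, groundspeed=72.0 kt

Leg 1: heading 93.3°; drift -13.8° → track 79.5°, groundspeed 110.6 kt
Leg 2: heading 173.3°; drift -20.9° → track 152.4°, groundspeed 69.2 kt
Leg 3: heading 194.0°; drift -14.8° → track 179.2°, groundspeed 59.3 kt
Leg 4: heading 173.8°; drift -20.8° → track 153.0°, groundspeed 68.9 kt
Leg 5: heading 146.5°; drift -22.3° → track 124.2°, groundspeed 84.5 kt
Leg 6: heading 274.1°; drift +21.7° → track 295.8°, groundspeed 72.0 kt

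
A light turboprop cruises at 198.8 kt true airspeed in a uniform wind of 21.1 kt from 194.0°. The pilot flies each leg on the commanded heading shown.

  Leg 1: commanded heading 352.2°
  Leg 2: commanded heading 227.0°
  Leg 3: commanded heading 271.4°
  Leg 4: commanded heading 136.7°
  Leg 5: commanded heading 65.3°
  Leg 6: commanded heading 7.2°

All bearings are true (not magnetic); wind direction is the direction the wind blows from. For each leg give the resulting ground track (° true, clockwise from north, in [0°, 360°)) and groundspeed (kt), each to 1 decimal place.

Leg 1: heading 352.2°; drift +2.1° → track 354.3°, groundspeed 218.5 kt
Leg 2: heading 227.0°; drift +3.6° → track 230.6°, groundspeed 181.5 kt
Leg 3: heading 271.4°; drift +6.1° → track 277.5°, groundspeed 195.3 kt
Leg 4: heading 136.7°; drift -5.4° → track 131.3°, groundspeed 188.2 kt
Leg 5: heading 65.3°; drift -4.4° → track 60.9°, groundspeed 212.6 kt
Leg 6: heading 7.2°; drift +0.7° → track 7.9°, groundspeed 219.8 kt

Leg 1: track=354.3°, groundspeed=218.5 kt
Leg 2: track=230.6°, groundspeed=181.5 kt
Leg 3: track=277.5°, groundspeed=195.3 kt
Leg 4: track=131.3°, groundspeed=188.2 kt
Leg 5: track=60.9°, groundspeed=212.6 kt
Leg 6: track=7.9°, groundspeed=219.8 kt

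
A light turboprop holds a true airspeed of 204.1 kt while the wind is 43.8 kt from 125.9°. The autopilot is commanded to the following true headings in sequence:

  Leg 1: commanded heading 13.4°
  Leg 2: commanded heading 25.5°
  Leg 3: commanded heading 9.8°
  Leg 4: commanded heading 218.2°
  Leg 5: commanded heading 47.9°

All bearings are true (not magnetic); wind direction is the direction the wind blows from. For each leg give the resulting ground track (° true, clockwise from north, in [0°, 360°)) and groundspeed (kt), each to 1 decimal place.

Leg 1: heading 13.4°; drift -10.4° → track 3.0°, groundspeed 224.5 kt
Leg 2: heading 25.5°; drift -11.5° → track 14.0°, groundspeed 216.3 kt
Leg 3: heading 9.8°; drift -10.0° → track 359.8°, groundspeed 226.8 kt
Leg 4: heading 218.2°; drift +12.0° → track 230.2°, groundspeed 210.5 kt
Leg 5: heading 47.9°; drift -12.4° → track 35.5°, groundspeed 199.6 kt

Leg 1: track=3.0°, groundspeed=224.5 kt
Leg 2: track=14.0°, groundspeed=216.3 kt
Leg 3: track=359.8°, groundspeed=226.8 kt
Leg 4: track=230.2°, groundspeed=210.5 kt
Leg 5: track=35.5°, groundspeed=199.6 kt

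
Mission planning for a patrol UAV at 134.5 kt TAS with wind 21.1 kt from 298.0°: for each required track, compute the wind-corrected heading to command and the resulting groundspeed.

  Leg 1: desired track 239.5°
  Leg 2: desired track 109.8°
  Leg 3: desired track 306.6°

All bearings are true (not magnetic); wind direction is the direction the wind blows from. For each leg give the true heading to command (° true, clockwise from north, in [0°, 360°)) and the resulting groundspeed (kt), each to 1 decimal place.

Leg 1: desired track 239.5°; wind correction +7.7° → command heading 247.2°, groundspeed 122.3 kt
Leg 2: desired track 109.8°; wind correction -1.3° → command heading 108.5°, groundspeed 155.4 kt
Leg 3: desired track 306.6°; wind correction -1.3° → command heading 305.3°, groundspeed 113.6 kt

Leg 1: heading=247.2°, groundspeed=122.3 kt
Leg 2: heading=108.5°, groundspeed=155.4 kt
Leg 3: heading=305.3°, groundspeed=113.6 kt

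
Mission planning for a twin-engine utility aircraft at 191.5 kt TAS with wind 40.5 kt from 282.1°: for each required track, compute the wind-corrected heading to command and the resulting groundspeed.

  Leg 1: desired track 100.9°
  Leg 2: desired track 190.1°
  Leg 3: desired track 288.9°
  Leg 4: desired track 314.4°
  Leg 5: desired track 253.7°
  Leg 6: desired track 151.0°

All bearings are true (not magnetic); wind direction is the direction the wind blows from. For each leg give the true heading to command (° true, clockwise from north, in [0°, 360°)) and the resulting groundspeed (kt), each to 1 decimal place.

Leg 1: heading=100.6°, groundspeed=232.0 kt
Leg 2: heading=202.3°, groundspeed=188.6 kt
Leg 3: heading=287.5°, groundspeed=151.2 kt
Leg 4: heading=307.9°, groundspeed=156.0 kt
Leg 5: heading=259.5°, groundspeed=154.9 kt
Leg 6: heading=160.2°, groundspeed=215.7 kt

Leg 1: desired track 100.9°; wind correction -0.3° → command heading 100.6°, groundspeed 232.0 kt
Leg 2: desired track 190.1°; wind correction +12.2° → command heading 202.3°, groundspeed 188.6 kt
Leg 3: desired track 288.9°; wind correction -1.4° → command heading 287.5°, groundspeed 151.2 kt
Leg 4: desired track 314.4°; wind correction -6.5° → command heading 307.9°, groundspeed 156.0 kt
Leg 5: desired track 253.7°; wind correction +5.8° → command heading 259.5°, groundspeed 154.9 kt
Leg 6: desired track 151.0°; wind correction +9.2° → command heading 160.2°, groundspeed 215.7 kt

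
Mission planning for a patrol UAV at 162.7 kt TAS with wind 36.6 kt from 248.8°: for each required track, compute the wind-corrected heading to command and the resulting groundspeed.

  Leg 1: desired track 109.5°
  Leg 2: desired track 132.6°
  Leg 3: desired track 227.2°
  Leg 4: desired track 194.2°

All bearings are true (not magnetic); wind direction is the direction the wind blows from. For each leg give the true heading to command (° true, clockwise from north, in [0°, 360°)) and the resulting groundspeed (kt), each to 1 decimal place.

Leg 1: heading=117.9°, groundspeed=188.7 kt
Leg 2: heading=144.2°, groundspeed=175.5 kt
Leg 3: heading=232.0°, groundspeed=128.1 kt
Leg 4: heading=204.8°, groundspeed=138.7 kt

Leg 1: desired track 109.5°; wind correction +8.4° → command heading 117.9°, groundspeed 188.7 kt
Leg 2: desired track 132.6°; wind correction +11.6° → command heading 144.2°, groundspeed 175.5 kt
Leg 3: desired track 227.2°; wind correction +4.8° → command heading 232.0°, groundspeed 128.1 kt
Leg 4: desired track 194.2°; wind correction +10.6° → command heading 204.8°, groundspeed 138.7 kt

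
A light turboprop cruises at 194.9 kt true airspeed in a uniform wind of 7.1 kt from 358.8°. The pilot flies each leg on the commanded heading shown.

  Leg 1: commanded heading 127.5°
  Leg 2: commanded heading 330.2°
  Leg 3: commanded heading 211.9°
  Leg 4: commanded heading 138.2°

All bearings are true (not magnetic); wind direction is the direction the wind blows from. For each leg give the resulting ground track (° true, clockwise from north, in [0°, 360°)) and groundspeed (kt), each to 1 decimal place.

Leg 1: heading 127.5°; drift +1.6° → track 129.1°, groundspeed 199.4 kt
Leg 2: heading 330.2°; drift -1.0° → track 329.2°, groundspeed 188.7 kt
Leg 3: heading 211.9°; drift -1.1° → track 210.8°, groundspeed 200.9 kt
Leg 4: heading 138.2°; drift +1.3° → track 139.5°, groundspeed 200.3 kt

Leg 1: track=129.1°, groundspeed=199.4 kt
Leg 2: track=329.2°, groundspeed=188.7 kt
Leg 3: track=210.8°, groundspeed=200.9 kt
Leg 4: track=139.5°, groundspeed=200.3 kt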